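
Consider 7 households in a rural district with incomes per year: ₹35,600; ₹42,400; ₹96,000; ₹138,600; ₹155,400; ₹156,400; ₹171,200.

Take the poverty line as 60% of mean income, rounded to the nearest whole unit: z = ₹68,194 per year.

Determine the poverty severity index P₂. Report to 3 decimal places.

0.053

Below z: ₹35,600, ₹42,400 (q = 2 of N = 7).
Normalized shortfalls: (68194−35600)/68194 = 0.4780; (68194−42400)/68194 = 0.3782.
Squared: 0.2284; 0.1431.
Sum = 0.371515; P₂ = 0.371515 / 7 = 0.053.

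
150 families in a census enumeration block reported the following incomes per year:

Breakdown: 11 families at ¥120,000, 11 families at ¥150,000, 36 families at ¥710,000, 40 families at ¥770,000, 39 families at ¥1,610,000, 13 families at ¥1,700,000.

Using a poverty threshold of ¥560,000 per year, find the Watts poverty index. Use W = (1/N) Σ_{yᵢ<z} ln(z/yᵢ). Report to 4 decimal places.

Poor units: 11×¥120,000, 11×¥150,000 (q = 22 of N = 150).
ln(z/y) terms: ln(560000/120000) = 1.5404 (×11); ln(560000/150000) = 1.3173 (×11).
W = 31.435212 / 150 = 0.2096.

0.2096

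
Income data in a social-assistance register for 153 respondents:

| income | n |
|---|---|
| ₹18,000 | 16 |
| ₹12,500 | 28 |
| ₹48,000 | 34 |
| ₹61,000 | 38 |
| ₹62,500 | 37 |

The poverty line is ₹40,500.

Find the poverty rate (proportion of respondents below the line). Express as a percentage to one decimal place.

28.8%

44 of the 153 respondents have income below ₹40,500.
H = 44/153 = 28.8%.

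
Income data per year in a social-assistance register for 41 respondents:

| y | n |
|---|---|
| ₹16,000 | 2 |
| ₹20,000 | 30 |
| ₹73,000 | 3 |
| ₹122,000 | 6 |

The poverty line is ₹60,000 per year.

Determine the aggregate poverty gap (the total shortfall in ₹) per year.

₹1,288,000

Below the line: 2×₹16,000, 30×₹20,000 (q = 32 of N = 41).
Individual gaps: 2×(60000−16000) = 88000; 30×(60000−20000) = 1200000.
Aggregate gap = ₹1,288,000.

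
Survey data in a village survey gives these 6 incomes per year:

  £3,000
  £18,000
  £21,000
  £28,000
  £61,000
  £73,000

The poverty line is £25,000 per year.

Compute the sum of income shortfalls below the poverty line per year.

£33,000

Below the line: £3,000, £18,000, £21,000 (q = 3 of N = 6).
Individual gaps: 25000−3000 = 22000; 25000−18000 = 7000; 25000−21000 = 4000.
Aggregate gap = £33,000.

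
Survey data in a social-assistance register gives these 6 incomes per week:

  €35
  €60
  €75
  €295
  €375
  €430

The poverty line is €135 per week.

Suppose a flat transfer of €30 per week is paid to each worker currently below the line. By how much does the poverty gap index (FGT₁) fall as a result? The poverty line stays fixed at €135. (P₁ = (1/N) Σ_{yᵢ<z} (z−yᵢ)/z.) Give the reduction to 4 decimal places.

Before: below the line — €35, €60, €75; poverty gap index (FGT₁) = 0.290123.
After the €30 transfer: below the line — €65, €90, €105; poverty gap index (FGT₁) = 0.179012.
Reduction = 0.290123 − 0.179012 = 0.1111.

0.1111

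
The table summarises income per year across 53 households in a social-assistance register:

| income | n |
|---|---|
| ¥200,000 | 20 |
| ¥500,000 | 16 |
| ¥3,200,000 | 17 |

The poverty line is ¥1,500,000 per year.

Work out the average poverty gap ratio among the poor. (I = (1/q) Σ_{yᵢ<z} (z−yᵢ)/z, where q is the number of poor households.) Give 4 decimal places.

Below the line: 20×¥200,000, 16×¥500,000 (q = 36 of N = 53).
Relative gaps: 0.8667 (×20), 0.6667 (×16); sum = 28.000000.
The income-gap ratio divides by q (the poor only): 28.000000 / 36 = 0.7778.

0.7778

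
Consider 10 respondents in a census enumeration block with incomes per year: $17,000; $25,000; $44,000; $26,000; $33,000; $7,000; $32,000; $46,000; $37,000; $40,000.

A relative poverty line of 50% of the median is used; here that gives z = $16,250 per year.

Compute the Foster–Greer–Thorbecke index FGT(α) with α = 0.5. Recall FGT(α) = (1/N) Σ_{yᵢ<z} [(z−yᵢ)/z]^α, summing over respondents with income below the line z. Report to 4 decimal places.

0.0754

Below the line: $7,000 (q = 1 of N = 10).
Shortfall ratios: (16250−7000)/16250 = 0.5692.
Raised to α = 0.5: 0.75447.
Sum = 0.754474; FGT(0.5) = 0.754474 / 10 = 0.0754.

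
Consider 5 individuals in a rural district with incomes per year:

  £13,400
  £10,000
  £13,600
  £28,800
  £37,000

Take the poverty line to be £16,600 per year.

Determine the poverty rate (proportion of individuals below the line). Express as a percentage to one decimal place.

60.0%

3 of the 5 individuals have income below £16,600.
H = 3/5 = 60.0%.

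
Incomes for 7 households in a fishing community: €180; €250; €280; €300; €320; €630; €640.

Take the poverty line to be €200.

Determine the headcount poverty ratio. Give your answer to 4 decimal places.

1 of the 7 households have income below €200.
H = 1/7 = 0.1429.

0.1429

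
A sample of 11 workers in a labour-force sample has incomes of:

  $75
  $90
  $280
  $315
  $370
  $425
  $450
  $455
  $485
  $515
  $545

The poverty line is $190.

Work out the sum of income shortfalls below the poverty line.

$215

Poor units: $75, $90 (q = 2 of N = 11).
Individual gaps: 190−75 = 115; 190−90 = 100.
Aggregate gap = $215.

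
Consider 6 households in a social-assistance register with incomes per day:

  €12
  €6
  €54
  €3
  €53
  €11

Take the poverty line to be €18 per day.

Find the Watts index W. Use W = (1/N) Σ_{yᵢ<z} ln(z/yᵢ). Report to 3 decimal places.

Incomes under z: €3, €6, €11, €12 (q = 4 of N = 6).
Log gaps: ln(18/3) = 1.7918; ln(18/6) = 1.0986; ln(18/11) = 0.4925; ln(18/12) = 0.4055.
W = 3.788313 / 6 = 0.631.

0.631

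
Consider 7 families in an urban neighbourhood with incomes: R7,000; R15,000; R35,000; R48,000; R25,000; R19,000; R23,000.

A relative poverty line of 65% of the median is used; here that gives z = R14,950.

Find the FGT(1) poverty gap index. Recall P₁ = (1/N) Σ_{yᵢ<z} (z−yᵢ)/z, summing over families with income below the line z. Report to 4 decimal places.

Below the line: R7,000 (q = 1 of N = 7).
Normalized shortfalls: (14950−7000)/14950 = 0.5318.
Sum of shortfalls = 0.531773; P₁ averages over all N: 0.531773 / 7 = 0.0760.

0.0760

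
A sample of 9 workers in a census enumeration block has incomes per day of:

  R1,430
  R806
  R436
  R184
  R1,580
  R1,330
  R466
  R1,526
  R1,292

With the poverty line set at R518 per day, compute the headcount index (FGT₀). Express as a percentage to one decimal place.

3 of the 9 workers have income below R518.
H = 3/9 = 33.3%.

33.3%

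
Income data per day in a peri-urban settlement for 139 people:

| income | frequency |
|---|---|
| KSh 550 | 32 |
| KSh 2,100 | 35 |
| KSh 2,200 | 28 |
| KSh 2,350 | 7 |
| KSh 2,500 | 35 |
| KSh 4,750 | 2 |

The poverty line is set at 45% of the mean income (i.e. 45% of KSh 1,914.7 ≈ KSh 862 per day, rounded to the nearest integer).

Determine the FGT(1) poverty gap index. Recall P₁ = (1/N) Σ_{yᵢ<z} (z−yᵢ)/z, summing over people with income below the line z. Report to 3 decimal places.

Below the line: 32×KSh 550 (q = 32 of N = 139).
Normalized shortfalls: (862−550)/862 = 0.3619 (×32).
Σ = 11.582367. Dividing by the full population N = 139 gives P₁ = 0.083.

0.083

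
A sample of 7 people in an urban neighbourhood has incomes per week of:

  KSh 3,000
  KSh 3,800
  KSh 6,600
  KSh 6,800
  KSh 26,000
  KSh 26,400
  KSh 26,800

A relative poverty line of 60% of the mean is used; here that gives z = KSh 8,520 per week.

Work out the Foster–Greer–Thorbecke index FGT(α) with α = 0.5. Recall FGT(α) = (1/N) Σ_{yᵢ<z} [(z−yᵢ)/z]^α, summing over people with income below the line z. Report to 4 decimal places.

0.3533

Below z: KSh 3,000, KSh 3,800, KSh 6,600, KSh 6,800 (q = 4 of N = 7).
Gap ratios (z−y)/z: (8520−3000)/8520 = 0.6479; (8520−3800)/8520 = 0.5540; (8520−6600)/8520 = 0.2254; (8520−6800)/8520 = 0.2019.
Raised to α = 0.5: 0.80491; 0.74431; 0.47471; 0.44931.
Sum = 2.473241; FGT(0.5) = 2.473241 / 7 = 0.3533.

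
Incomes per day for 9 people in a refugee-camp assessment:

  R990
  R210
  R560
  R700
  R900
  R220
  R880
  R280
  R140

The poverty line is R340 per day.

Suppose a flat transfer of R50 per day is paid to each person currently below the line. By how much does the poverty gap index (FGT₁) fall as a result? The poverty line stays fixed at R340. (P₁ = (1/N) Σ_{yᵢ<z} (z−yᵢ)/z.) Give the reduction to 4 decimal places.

0.0654

Before: below the line — R140, R210, R220, R280; poverty gap index (FGT₁) = 0.166667.
After the R50 transfer: below the line — R190, R260, R270, R330; poverty gap index (FGT₁) = 0.101307.
Reduction = 0.166667 − 0.101307 = 0.0654.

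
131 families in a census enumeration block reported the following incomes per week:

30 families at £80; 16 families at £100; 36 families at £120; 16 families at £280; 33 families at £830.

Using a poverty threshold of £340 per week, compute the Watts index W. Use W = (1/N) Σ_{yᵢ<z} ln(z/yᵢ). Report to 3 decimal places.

Poor units: 30×£80, 16×£100, 36×£120, 16×£280 (q = 98 of N = 131).
Log gaps: ln(340/80) = 1.4469 (×30); ln(340/100) = 1.2238 (×16); ln(340/120) = 1.0415 (×36); ln(340/280) = 0.1942 (×16).
W = 103.586812 / 131 = 0.791.

0.791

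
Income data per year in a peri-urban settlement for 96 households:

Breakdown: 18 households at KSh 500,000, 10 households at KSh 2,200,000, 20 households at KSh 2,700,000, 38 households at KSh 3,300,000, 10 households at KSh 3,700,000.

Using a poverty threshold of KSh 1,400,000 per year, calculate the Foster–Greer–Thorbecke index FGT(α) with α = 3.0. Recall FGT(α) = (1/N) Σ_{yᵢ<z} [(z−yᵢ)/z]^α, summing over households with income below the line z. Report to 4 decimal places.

0.0498

Below z: 18×KSh 500,000 (q = 18 of N = 96).
Normalized shortfalls: (1400000−500000)/1400000 = 0.6429 (×18).
Raised to α = 3.0: 0.26567 (×18).
Sum = 4.782070; FGT(3.0) = 4.782070 / 96 = 0.0498.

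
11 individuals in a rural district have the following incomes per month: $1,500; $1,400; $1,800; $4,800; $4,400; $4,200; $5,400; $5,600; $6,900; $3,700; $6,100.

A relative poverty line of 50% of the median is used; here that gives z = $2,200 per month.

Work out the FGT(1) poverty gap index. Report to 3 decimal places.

0.079

Below the line: $1,400, $1,500, $1,800 (q = 3 of N = 11).
Gap ratios (z−y)/z: (2200−1400)/2200 = 0.3636; (2200−1500)/2200 = 0.3182; (2200−1800)/2200 = 0.1818.
Sum of shortfalls = 0.863636; P₁ averages over all N: 0.863636 / 11 = 0.079.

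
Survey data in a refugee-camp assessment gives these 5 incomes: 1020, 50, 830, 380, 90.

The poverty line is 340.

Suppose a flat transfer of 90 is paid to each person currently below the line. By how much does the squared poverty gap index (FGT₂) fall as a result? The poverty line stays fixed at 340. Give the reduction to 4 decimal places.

Before: below the line — 50, 90; squared poverty gap index (FGT₂) = 0.253633.
After the 90 transfer: below the line — 140, 180; squared poverty gap index (FGT₂) = 0.113495.
Reduction = 0.253633 − 0.113495 = 0.1401.

0.1401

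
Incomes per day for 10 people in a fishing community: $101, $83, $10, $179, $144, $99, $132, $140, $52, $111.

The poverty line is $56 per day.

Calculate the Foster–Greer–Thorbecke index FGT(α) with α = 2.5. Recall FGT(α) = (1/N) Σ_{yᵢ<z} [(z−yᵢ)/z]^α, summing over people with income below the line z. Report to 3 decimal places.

Below z: $10, $52 (q = 2 of N = 10).
Shortfall ratios: (56−10)/56 = 0.8214; (56−52)/56 = 0.0714.
Raised to α = 2.5: 0.61154; 0.00136.
Sum = 0.612903; FGT(2.5) = 0.612903 / 10 = 0.061.

0.061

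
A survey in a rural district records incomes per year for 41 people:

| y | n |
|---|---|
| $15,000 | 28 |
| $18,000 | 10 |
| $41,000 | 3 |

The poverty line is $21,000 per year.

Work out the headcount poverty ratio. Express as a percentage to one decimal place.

38 of the 41 people have income below $21,000.
H = 38/41 = 92.7%.

92.7%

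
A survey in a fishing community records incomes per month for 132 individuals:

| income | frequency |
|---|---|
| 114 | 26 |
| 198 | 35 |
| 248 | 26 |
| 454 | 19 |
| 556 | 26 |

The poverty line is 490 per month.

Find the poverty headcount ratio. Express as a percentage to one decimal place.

106 of the 132 individuals have income below 490.
H = 106/132 = 80.3%.

80.3%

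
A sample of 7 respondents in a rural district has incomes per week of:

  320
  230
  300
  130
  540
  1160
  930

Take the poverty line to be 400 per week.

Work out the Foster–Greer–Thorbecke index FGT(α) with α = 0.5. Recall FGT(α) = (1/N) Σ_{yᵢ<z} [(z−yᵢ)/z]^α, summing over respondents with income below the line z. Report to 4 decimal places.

0.3458

Poor units: 130, 230, 300, 320 (q = 4 of N = 7).
Relative gaps: (400−130)/400 = 0.6750; (400−230)/400 = 0.4250; (400−300)/400 = 0.2500; (400−320)/400 = 0.2000.
Raised to α = 0.5: 0.82158; 0.65192; 0.50000; 0.44721.
Sum = 2.420718; FGT(0.5) = 2.420718 / 7 = 0.3458.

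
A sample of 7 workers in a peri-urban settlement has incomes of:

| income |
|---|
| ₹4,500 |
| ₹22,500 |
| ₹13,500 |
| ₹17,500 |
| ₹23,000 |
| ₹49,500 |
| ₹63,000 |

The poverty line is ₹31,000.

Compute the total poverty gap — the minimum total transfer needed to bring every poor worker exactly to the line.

₹74,000

Incomes under z: ₹4,500, ₹13,500, ₹17,500, ₹22,500, ₹23,000 (q = 5 of N = 7).
Individual gaps: 31000−4500 = 26500; 31000−13500 = 17500; 31000−17500 = 13500; 31000−22500 = 8500; 31000−23000 = 8000.
Aggregate gap = ₹74,000.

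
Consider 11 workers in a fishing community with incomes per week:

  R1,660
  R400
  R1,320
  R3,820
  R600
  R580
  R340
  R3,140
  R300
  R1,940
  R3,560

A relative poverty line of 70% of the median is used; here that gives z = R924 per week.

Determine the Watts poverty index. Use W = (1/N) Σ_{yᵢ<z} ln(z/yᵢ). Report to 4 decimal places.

Poor units: R300, R340, R400, R580, R600 (q = 5 of N = 11).
Log gaps: ln(924/300) = 1.1249; ln(924/340) = 0.9998; ln(924/400) = 0.8372; ln(924/580) = 0.4657; ln(924/600) = 0.4318.
W = 3.859410 / 11 = 0.3509.

0.3509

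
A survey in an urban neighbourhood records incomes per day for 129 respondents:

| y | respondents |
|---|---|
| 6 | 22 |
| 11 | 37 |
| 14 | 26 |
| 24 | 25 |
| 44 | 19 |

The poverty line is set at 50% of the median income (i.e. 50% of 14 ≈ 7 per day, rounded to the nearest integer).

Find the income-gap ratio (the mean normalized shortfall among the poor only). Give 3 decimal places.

Poor units: 22×6 (q = 22 of N = 129).
Shortfall ratios (z−y)/z: 0.1429 (×22); sum = 3.142857.
The income-gap ratio divides by q (the poor only): 3.142857 / 22 = 0.143.

0.143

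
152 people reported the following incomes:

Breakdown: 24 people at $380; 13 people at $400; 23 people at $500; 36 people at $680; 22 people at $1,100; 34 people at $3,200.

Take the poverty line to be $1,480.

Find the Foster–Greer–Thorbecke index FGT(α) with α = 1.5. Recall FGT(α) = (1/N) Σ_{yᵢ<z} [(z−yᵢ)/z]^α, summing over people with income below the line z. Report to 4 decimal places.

0.3490

Poor units: 24×$380, 13×$400, 23×$500, 36×$680, 22×$1,100 (q = 118 of N = 152).
Gap ratios (z−y)/z: (1480−380)/1480 = 0.7432 (×24); (1480−400)/1480 = 0.7297 (×13); (1480−500)/1480 = 0.6622 (×23); (1480−680)/1480 = 0.5405 (×36); (1480−1100)/1480 = 0.2568 (×22).
Raised to α = 1.5: 0.64076 (×24); 0.62337 (×13); 0.53882 (×23); 0.39741 (×36); 0.13010 (×22).
Sum = 53.044091; FGT(1.5) = 53.044091 / 152 = 0.3490.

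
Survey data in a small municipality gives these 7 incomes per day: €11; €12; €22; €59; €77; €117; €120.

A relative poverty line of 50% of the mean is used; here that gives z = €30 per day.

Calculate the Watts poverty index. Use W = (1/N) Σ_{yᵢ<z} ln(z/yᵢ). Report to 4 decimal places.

Below z: €11, €12, €22 (q = 3 of N = 7).
Log shortfalls: ln(30/11) = 1.0033; ln(30/12) = 0.9163; ln(30/22) = 0.3102.
W = 2.229748 / 7 = 0.3185.

0.3185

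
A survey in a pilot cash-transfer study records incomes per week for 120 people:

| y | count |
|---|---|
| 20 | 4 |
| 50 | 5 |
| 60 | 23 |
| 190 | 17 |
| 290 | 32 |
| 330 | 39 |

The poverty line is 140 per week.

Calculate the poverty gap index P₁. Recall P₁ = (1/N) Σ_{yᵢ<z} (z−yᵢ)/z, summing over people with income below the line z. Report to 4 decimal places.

Poor units: 4×20, 5×50, 23×60 (q = 32 of N = 120).
Normalized shortfalls: (140−20)/140 = 0.8571 (×4); (140−50)/140 = 0.6429 (×5); (140−60)/140 = 0.5714 (×23).
Σ = 19.785714. Dividing by the full population N = 120 gives P₁ = 0.1649.

0.1649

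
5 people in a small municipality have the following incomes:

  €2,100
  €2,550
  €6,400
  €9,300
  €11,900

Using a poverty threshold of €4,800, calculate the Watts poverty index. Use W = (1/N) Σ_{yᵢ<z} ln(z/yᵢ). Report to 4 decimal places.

0.2918

Below the line: €2,100, €2,550 (q = 2 of N = 5).
Log shortfalls: ln(4800/2100) = 0.8267; ln(4800/2550) = 0.6325.
W = 1.459201 / 5 = 0.2918.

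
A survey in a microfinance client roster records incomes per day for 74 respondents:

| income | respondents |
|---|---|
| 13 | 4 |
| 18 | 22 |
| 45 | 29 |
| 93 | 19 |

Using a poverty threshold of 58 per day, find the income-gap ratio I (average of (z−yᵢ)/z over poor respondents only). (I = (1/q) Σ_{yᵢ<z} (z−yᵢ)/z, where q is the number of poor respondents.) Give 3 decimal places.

0.450

Below the line: 4×13, 22×18, 29×45 (q = 55 of N = 74).
Relative gaps: 0.7759 (×4), 0.6897 (×22), 0.2241 (×29); sum = 24.775862.
The income-gap ratio divides by q (the poor only): 24.775862 / 55 = 0.450.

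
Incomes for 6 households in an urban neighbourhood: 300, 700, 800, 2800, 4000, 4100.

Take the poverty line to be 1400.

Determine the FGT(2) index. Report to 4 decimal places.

0.1752

Below the line: 300, 700, 800 (q = 3 of N = 6).
Relative gaps: (1400−300)/1400 = 0.7857; (1400−700)/1400 = 0.5000; (1400−800)/1400 = 0.4286.
Squared: 0.6173; 0.2500; 0.1837.
Sum = 1.051020; P₂ = 1.051020 / 6 = 0.1752.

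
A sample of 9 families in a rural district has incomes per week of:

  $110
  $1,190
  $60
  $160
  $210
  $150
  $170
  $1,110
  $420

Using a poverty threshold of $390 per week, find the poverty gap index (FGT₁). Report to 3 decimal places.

Incomes under z: $60, $110, $150, $160, $170, $210 (q = 6 of N = 9).
Relative gaps: (390−60)/390 = 0.8462; (390−110)/390 = 0.7179; (390−150)/390 = 0.6154; (390−160)/390 = 0.5897; (390−170)/390 = 0.5641; (390−210)/390 = 0.4615.
Sum of shortfalls = 3.794872; P₁ averages over all N: 3.794872 / 9 = 0.422.

0.422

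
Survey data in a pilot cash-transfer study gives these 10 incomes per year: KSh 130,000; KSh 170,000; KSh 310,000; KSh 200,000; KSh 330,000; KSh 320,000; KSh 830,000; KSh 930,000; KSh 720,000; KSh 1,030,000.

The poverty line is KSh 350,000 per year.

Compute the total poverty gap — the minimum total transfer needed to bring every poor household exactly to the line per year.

Incomes under z: KSh 130,000, KSh 170,000, KSh 200,000, KSh 310,000, KSh 320,000, KSh 330,000 (q = 6 of N = 10).
Individual gaps: 350000−130000 = 220000; 350000−170000 = 180000; 350000−200000 = 150000; 350000−310000 = 40000; 350000−320000 = 30000; 350000−330000 = 20000.
Aggregate gap = KSh 640,000.

KSh 640,000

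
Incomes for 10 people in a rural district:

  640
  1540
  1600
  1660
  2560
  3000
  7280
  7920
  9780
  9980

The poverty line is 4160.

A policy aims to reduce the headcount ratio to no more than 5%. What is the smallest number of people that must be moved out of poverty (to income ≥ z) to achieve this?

6

Currently q = 6 of N = 10 are below the line (H = 0.600).
A headcount ratio of at most 5% allows at most ⌊0.05 × 10⌋ = 0 poor people.
So at least 6 − 0 = 6 must be lifted.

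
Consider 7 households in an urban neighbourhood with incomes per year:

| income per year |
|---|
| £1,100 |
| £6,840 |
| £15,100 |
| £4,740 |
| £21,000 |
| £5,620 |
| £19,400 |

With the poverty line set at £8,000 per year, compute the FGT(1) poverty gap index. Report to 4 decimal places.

0.2446

Below z: £1,100, £4,740, £5,620, £6,840 (q = 4 of N = 7).
Relative gaps: (8000−1100)/8000 = 0.8625; (8000−4740)/8000 = 0.4075; (8000−5620)/8000 = 0.2975; (8000−6840)/8000 = 0.1450.
Σ = 1.712500. Dividing by the full population N = 7 gives P₁ = 0.2446.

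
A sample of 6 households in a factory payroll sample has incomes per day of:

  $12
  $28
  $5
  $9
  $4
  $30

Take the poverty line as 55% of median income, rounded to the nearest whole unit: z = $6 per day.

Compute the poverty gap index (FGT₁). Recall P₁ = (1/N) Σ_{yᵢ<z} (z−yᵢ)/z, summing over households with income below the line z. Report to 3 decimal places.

Incomes under z: $4, $5 (q = 2 of N = 6).
Gap ratios (z−y)/z: (6−4)/6 = 0.3333; (6−5)/6 = 0.1667.
Σ = 0.500000. Dividing by the full population N = 6 gives P₁ = 0.083.

0.083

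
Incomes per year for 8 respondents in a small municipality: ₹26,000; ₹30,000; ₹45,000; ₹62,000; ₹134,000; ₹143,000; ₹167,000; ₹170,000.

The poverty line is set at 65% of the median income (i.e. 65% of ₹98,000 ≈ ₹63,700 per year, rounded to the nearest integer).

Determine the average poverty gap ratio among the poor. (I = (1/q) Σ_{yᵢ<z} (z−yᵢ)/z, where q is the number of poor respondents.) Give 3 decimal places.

Below z: ₹26,000, ₹30,000, ₹45,000, ₹62,000 (q = 4 of N = 8).
Shortfall ratios (z−y)/z: 0.5918, 0.5290, 0.2936, 0.0267; sum = 1.441130.
The income-gap ratio divides by q (the poor only): 1.441130 / 4 = 0.360.

0.360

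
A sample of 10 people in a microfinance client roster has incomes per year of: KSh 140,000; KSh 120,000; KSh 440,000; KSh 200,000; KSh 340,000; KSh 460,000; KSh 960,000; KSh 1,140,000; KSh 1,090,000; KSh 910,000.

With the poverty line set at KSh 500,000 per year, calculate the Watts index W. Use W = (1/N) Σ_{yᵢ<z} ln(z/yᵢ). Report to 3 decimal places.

0.421

Poor units: KSh 120,000, KSh 140,000, KSh 200,000, KSh 340,000, KSh 440,000, KSh 460,000 (q = 6 of N = 10).
Log shortfalls: ln(500000/120000) = 1.4271; ln(500000/140000) = 1.2730; ln(500000/200000) = 0.9163; ln(500000/340000) = 0.3857; ln(500000/440000) = 0.1278; ln(500000/460000) = 0.0834.
W = 4.213250 / 10 = 0.421.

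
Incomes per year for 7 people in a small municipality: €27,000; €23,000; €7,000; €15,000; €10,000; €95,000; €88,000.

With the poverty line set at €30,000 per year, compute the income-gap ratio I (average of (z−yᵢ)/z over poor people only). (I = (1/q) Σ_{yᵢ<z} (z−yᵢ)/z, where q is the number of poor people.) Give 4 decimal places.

0.4533

Incomes under z: €7,000, €10,000, €15,000, €23,000, €27,000 (q = 5 of N = 7).
Shortfall ratios (z−y)/z: 0.7667, 0.6667, 0.5000, 0.2333, 0.1000; sum = 2.266667.
I averages over the q = 5 poor units only: 2.266667 / 5 = 0.4533.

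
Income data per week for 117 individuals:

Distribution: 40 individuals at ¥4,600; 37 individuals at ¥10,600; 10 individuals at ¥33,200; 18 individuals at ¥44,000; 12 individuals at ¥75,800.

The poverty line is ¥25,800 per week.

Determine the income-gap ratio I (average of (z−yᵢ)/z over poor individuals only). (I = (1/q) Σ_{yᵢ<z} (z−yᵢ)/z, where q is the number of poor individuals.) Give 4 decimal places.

0.7100

Below the line: 40×¥4,600, 37×¥10,600 (q = 77 of N = 117).
Relative gaps: 0.8217 (×40), 0.5891 (×37); sum = 54.666667.
The income-gap ratio divides by q (the poor only): 54.666667 / 77 = 0.7100.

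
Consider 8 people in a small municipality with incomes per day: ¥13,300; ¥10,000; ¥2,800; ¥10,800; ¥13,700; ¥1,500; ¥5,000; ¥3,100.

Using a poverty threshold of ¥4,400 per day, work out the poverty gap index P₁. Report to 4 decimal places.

0.1648

Below the line: ¥1,500, ¥2,800, ¥3,100 (q = 3 of N = 8).
Normalized shortfalls: (4400−1500)/4400 = 0.6591; (4400−2800)/4400 = 0.3636; (4400−3100)/4400 = 0.2955.
Sum of shortfalls = 1.318182; P₁ averages over all N: 1.318182 / 8 = 0.1648.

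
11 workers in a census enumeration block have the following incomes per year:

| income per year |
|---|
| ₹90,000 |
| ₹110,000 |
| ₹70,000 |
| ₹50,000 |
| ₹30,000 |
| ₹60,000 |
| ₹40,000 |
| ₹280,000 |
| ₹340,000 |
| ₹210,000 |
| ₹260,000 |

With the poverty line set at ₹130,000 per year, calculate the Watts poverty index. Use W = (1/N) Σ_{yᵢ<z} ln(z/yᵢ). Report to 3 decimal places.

0.503

Below the line: ₹30,000, ₹40,000, ₹50,000, ₹60,000, ₹70,000, ₹90,000, ₹110,000 (q = 7 of N = 11).
Log gaps: ln(130000/30000) = 1.4663; ln(130000/40000) = 1.1787; ln(130000/50000) = 0.9555; ln(130000/60000) = 0.7732; ln(130000/70000) = 0.6190; ln(130000/90000) = 0.3677; ln(130000/110000) = 0.1671.
W = 5.527511 / 11 = 0.503.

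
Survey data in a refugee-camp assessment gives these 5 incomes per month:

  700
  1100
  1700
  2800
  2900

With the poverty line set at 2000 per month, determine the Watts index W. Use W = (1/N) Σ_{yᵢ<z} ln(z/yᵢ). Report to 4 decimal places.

Below the line: 700, 1100, 1700 (q = 3 of N = 5).
ln(z/y) terms: ln(2000/700) = 1.0498; ln(2000/1100) = 0.5978; ln(2000/1700) = 0.1625.
W = 1.810178 / 5 = 0.3620.

0.3620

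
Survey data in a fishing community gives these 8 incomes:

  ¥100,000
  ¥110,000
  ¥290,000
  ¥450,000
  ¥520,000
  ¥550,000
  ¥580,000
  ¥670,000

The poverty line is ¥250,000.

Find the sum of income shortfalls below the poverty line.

Poor units: ¥100,000, ¥110,000 (q = 2 of N = 8).
Individual gaps: 250000−100000 = 150000; 250000−110000 = 140000.
Aggregate gap = ¥290,000.

¥290,000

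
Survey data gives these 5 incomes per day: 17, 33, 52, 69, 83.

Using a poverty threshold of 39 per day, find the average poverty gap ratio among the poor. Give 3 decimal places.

Below z: 17, 33 (q = 2 of N = 5).
Shortfall ratios (z−y)/z: 0.5641, 0.1538; sum = 0.717949.
I averages over the q = 2 poor units only: 0.717949 / 2 = 0.359.

0.359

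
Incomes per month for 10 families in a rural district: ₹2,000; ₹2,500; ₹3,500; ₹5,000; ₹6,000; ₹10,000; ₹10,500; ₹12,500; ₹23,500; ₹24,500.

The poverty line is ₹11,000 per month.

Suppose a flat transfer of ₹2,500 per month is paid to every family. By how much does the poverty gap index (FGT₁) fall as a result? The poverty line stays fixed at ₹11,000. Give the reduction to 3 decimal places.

0.127

Before: below the line — ₹2,000, ₹2,500, ₹3,500, ₹5,000, ₹6,000, ₹10,000, ₹10,500; poverty gap index (FGT₁) = 0.34091.
After the ₹2,500 transfer: below the line — ₹4,500, ₹5,000, ₹6,000, ₹7,500, ₹8,500; poverty gap index (FGT₁) = 0.21364.
Reduction = 0.34091 − 0.21364 = 0.127.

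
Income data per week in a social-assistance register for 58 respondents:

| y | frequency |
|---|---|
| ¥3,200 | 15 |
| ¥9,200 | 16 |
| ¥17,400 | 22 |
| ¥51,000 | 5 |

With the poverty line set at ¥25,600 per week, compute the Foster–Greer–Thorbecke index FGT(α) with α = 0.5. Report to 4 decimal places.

Below the line: 15×¥3,200, 16×¥9,200, 22×¥17,400 (q = 53 of N = 58).
Relative gaps: (25600−3200)/25600 = 0.8750 (×15); (25600−9200)/25600 = 0.6406 (×16); (25600−17400)/25600 = 0.3203 (×22).
Raised to α = 0.5: 0.93541 (×15); 0.80039 (×16); 0.56596 (×22).
Sum = 39.288618; FGT(0.5) = 39.288618 / 58 = 0.6774.

0.6774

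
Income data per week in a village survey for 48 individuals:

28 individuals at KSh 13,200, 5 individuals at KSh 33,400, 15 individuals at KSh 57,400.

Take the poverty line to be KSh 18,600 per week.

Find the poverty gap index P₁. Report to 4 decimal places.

Poor units: 28×KSh 13,200 (q = 28 of N = 48).
Shortfall ratios: (18600−13200)/18600 = 0.2903 (×28).
Σ = 8.129032. Dividing by the full population N = 48 gives P₁ = 0.1694.

0.1694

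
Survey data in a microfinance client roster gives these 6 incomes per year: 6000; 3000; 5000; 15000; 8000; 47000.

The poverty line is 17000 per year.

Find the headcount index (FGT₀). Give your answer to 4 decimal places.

5 of the 6 households have income below 17000.
H = 5/6 = 0.8333.

0.8333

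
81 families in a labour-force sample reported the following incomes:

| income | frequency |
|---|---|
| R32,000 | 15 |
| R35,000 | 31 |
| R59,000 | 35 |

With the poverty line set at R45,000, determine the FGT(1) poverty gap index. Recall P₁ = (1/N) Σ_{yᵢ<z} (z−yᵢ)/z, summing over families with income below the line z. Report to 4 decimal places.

Incomes under z: 15×R32,000, 31×R35,000 (q = 46 of N = 81).
Normalized shortfalls: (45000−32000)/45000 = 0.2889 (×15); (45000−35000)/45000 = 0.2222 (×31).
Σ = 11.222222. Dividing by the full population N = 81 gives P₁ = 0.1385.

0.1385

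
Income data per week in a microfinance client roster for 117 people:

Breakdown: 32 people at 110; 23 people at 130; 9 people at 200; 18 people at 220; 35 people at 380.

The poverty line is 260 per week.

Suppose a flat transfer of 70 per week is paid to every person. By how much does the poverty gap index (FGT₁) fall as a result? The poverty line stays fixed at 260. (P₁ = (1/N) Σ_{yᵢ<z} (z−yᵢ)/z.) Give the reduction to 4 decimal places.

0.1680

Before: below the line — 32×110, 23×130, 9×200, 18×220; poverty gap index (FGT₁) = 0.297502.
After the 70 transfer: below the line — 32×180, 23×200; poverty gap index (FGT₁) = 0.129520.
Reduction = 0.297502 − 0.129520 = 0.1680.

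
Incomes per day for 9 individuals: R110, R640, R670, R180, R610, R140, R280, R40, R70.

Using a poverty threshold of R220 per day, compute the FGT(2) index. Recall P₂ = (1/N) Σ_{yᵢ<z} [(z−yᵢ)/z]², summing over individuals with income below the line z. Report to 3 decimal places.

0.172

Poor units: R40, R70, R110, R140, R180 (q = 5 of N = 9).
Normalized shortfalls: (220−40)/220 = 0.8182; (220−70)/220 = 0.6818; (220−110)/220 = 0.5000; (220−140)/220 = 0.3636; (220−180)/220 = 0.1818.
Squared: 0.6694; 0.4649; 0.2500; 0.1322; 0.0331.
Sum = 1.549587; P₂ = 1.549587 / 9 = 0.172.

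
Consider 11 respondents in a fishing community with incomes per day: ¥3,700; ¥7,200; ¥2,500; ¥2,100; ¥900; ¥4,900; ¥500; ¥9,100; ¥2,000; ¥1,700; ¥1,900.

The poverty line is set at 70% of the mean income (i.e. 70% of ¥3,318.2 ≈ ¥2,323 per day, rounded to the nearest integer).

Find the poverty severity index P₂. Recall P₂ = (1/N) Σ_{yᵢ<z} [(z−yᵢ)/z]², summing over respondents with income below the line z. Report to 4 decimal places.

Poor units: ¥500, ¥900, ¥1,700, ¥1,900, ¥2,000, ¥2,100 (q = 6 of N = 11).
Shortfall ratios: (2323−500)/2323 = 0.7848; (2323−900)/2323 = 0.6126; (2323−1700)/2323 = 0.2682; (2323−1900)/2323 = 0.1821; (2323−2000)/2323 = 0.1390; (2323−2100)/2323 = 0.0960.
Squared: 0.6158; 0.3752; 0.0719; 0.0332; 0.0193; 0.0092.
Sum = 1.124723; P₂ = 1.124723 / 11 = 0.1022.

0.1022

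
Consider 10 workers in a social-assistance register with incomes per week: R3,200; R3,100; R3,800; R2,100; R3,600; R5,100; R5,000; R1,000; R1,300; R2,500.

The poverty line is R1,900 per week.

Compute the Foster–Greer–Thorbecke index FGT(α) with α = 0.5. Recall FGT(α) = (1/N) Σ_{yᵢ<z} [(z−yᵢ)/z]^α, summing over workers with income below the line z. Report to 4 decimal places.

Incomes under z: R1,000, R1,300 (q = 2 of N = 10).
Normalized shortfalls: (1900−1000)/1900 = 0.4737; (1900−1300)/1900 = 0.3158.
Raised to α = 0.5: 0.68825; 0.56195.
Sum = 1.250199; FGT(0.5) = 1.250199 / 10 = 0.1250.

0.1250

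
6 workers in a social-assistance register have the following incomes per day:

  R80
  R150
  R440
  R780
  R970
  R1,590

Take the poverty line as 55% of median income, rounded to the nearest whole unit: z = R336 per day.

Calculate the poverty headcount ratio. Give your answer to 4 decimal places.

0.3333

2 of the 6 workers have income below R336.
H = 2/6 = 0.3333.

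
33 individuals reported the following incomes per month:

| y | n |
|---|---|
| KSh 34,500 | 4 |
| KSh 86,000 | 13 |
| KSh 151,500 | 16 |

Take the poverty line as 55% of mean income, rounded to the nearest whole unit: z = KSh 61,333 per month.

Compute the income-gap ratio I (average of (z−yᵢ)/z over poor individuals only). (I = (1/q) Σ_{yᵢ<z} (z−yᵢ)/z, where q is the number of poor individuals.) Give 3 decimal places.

Below the line: 4×KSh 34,500 (q = 4 of N = 33).
Relative gaps: 0.4375 (×4); sum = 1.749988.
I averages over the q = 4 poor units only: 1.749988 / 4 = 0.437.

0.437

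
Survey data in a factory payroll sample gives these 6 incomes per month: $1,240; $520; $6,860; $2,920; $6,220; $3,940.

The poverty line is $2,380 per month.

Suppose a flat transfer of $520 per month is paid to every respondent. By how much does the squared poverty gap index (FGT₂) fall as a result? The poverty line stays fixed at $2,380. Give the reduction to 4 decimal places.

Before: below the line — $520, $1,240; squared poverty gap index (FGT₂) = 0.140032.
After the $520 transfer: below the line — $1,040, $1,760; squared poverty gap index (FGT₂) = 0.064143.
Reduction = 0.140032 − 0.064143 = 0.0759.

0.0759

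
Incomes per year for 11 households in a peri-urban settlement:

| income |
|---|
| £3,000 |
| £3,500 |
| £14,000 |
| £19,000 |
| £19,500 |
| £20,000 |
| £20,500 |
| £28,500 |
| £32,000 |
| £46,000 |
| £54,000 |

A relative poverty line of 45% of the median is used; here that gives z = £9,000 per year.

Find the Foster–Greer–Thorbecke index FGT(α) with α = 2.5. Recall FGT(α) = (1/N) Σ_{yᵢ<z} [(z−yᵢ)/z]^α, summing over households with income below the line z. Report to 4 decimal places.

Incomes under z: £3,000, £3,500 (q = 2 of N = 11).
Relative gaps: (9000−3000)/9000 = 0.6667; (9000−3500)/9000 = 0.6111.
Raised to α = 2.5: 0.36289; 0.29194.
Sum = 0.654832; FGT(2.5) = 0.654832 / 11 = 0.0595.

0.0595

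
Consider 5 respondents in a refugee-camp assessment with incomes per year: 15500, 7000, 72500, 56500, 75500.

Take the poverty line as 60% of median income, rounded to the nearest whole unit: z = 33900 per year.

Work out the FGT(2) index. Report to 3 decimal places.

0.185

Incomes under z: 7000, 15500 (q = 2 of N = 5).
Gap ratios (z−y)/z: (33900−7000)/33900 = 0.7935; (33900−15500)/33900 = 0.5428.
Squared: 0.6297; 0.2946.
Sum = 0.924261; P₂ = 0.924261 / 5 = 0.185.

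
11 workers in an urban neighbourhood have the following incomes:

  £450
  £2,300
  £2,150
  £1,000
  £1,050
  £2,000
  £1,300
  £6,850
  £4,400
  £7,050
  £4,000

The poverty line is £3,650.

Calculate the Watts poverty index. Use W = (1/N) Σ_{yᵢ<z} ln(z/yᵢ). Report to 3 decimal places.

0.660

Below the line: £450, £1,000, £1,050, £1,300, £2,000, £2,150, £2,300 (q = 7 of N = 11).
Log shortfalls: ln(3650/450) = 2.0932; ln(3650/1000) = 1.2947; ln(3650/1050) = 1.2459; ln(3650/1300) = 1.0324; ln(3650/2000) = 0.6016; ln(3650/2150) = 0.5293; ln(3650/2300) = 0.4618.
W = 7.258919 / 11 = 0.660.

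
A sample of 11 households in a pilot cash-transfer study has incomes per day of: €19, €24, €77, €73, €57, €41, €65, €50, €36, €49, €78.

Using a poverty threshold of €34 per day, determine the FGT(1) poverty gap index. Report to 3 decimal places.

0.067

Below z: €19, €24 (q = 2 of N = 11).
Gap ratios (z−y)/z: (34−19)/34 = 0.4412; (34−24)/34 = 0.2941.
Σ = 0.735294. Dividing by the full population N = 11 gives P₁ = 0.067.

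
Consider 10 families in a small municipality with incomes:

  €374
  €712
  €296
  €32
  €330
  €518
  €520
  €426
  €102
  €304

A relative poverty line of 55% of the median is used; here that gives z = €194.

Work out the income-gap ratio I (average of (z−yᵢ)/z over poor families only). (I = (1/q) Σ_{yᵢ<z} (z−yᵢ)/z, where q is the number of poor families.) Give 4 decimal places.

Incomes under z: €32, €102 (q = 2 of N = 10).
Shortfall ratios (z−y)/z: 0.8351, 0.4742; sum = 1.309278.
I averages over the q = 2 poor units only: 1.309278 / 2 = 0.6546.

0.6546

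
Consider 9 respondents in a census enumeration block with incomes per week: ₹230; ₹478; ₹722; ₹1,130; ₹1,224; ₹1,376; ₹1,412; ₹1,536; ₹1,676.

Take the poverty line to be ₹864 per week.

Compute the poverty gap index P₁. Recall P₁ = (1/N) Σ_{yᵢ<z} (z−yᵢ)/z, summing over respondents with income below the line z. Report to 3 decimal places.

0.149

Below the line: ₹230, ₹478, ₹722 (q = 3 of N = 9).
Gap ratios (z−y)/z: (864−230)/864 = 0.7338; (864−478)/864 = 0.4468; (864−722)/864 = 0.1644.
Σ = 1.344907. Dividing by the full population N = 9 gives P₁ = 0.149.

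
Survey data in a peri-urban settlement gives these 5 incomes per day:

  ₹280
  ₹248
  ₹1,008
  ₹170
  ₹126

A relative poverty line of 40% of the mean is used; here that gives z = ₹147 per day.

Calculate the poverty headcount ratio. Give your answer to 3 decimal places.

0.200

1 of the 5 workers have income below ₹147.
H = 1/5 = 0.200.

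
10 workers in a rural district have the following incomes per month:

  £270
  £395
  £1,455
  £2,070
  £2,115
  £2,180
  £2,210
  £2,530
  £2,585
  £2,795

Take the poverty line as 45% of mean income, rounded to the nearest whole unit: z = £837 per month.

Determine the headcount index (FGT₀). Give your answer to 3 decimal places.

0.200

2 of the 10 workers have income below £837.
H = 2/10 = 0.200.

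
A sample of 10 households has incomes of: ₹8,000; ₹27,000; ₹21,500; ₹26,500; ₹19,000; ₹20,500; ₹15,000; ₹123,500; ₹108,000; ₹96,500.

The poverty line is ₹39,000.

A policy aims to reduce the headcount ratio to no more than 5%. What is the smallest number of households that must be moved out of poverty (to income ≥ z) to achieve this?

7

7 of the 10 households are poor, so H = 7/10 = 0.700.
A headcount ratio of at most 5% allows at most ⌊0.05 × 10⌋ = 0 poor households.
So at least 7 − 0 = 7 must be lifted.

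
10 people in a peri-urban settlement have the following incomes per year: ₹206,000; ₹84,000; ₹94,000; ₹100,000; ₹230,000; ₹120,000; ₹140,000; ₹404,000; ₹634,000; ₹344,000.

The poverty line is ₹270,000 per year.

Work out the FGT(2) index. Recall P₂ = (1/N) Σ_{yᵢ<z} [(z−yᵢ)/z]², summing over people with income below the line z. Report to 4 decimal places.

Poor units: ₹84,000, ₹94,000, ₹100,000, ₹120,000, ₹140,000, ₹206,000, ₹230,000 (q = 7 of N = 10).
Gap ratios (z−y)/z: (270000−84000)/270000 = 0.6889; (270000−94000)/270000 = 0.6519; (270000−100000)/270000 = 0.6296; (270000−120000)/270000 = 0.5556; (270000−140000)/270000 = 0.4815; (270000−206000)/270000 = 0.2370; (270000−230000)/270000 = 0.1481.
Squared: 0.4746; 0.4249; 0.3964; 0.3086; 0.2318; 0.0562; 0.0219.
Sum = 1.914513; P₂ = 1.914513 / 10 = 0.1915.

0.1915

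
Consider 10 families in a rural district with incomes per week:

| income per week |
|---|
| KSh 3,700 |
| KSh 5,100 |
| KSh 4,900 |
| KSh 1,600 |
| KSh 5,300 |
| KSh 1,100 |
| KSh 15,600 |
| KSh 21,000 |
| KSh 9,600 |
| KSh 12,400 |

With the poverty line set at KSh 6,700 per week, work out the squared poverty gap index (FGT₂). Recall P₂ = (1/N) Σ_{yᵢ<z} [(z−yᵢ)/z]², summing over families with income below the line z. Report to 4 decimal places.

Poor units: KSh 1,100, KSh 1,600, KSh 3,700, KSh 4,900, KSh 5,100, KSh 5,300 (q = 6 of N = 10).
Shortfall ratios: (6700−1100)/6700 = 0.8358; (6700−1600)/6700 = 0.7612; (6700−3700)/6700 = 0.4478; (6700−4900)/6700 = 0.2687; (6700−5100)/6700 = 0.2388; (6700−5300)/6700 = 0.2090.
Squared: 0.6986; 0.5794; 0.2005; 0.0722; 0.0570; 0.0437.
Sum = 1.651370; P₂ = 1.651370 / 10 = 0.1651.

0.1651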